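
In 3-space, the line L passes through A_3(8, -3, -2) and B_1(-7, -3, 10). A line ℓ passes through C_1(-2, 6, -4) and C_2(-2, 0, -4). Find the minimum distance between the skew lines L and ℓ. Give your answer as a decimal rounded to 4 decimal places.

A direction vector for L is B_1 − A_3 = (-15, 0, 12).
A direction vector for ℓ is C_2 − C_1 = (0, -6, 0).
Common perpendicular direction n = (-15, 0, 12) × (0, -6, 0) = (72, 0, 90).
With w = (-2, 6, -4) − (8, -3, -2) = (-10, 9, -2), w · n = -900.
Distance = |w · n| / |n| = |-900| / √13284 ≈ 7.8087.

7.8087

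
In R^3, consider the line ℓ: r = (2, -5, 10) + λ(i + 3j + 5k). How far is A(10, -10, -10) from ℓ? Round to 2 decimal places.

12.72

Taking (2, -5, 10) on ℓ with direction v = (1, 3, 5): w = A − (2, -5, 10) = (8, -5, -20), and w × v = (35, -60, 29).
Distance = |w × v| / |v| = √5666 / √35 ≈ 12.72.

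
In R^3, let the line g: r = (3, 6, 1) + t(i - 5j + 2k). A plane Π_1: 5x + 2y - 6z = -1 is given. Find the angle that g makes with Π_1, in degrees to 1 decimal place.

22.6

sin θ = |n·v| / (|n||v|) = |-17| / (√65 · √30) = 0.38497.
θ ≈ 22.6°.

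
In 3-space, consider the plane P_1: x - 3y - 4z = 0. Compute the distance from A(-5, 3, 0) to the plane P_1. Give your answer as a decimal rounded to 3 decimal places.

n·A − d = (1)·(-5) + (-3)·(3) + (-4)·(0) − 0 = -14; |n| = √26.
Distance = |-14| / √26 = 14/√26 ≈ 2.746.

2.746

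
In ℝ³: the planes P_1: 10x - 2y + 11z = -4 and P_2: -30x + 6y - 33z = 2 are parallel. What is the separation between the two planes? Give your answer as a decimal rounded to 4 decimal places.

Rescale P_2 by 1/(-3): 10x - 2y + 11z = -2/3. Then distance = |-4 − (-2/3)| / √225 ≈ 0.2222.

0.2222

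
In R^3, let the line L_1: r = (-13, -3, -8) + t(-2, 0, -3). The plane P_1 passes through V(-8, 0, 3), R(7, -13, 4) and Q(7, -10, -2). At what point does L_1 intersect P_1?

(-5, -3, 4)

VR = (15, -13, 1), VQ = (15, -10, -5); a normal to P_1 is VR × VQ = (75, 90, 45).
Using V: P_1 has equation 75x + 90y + 45z = -465.
Substitute r = (-13, -3, -8) + t(-2, 0, -3) into the plane: -1605 + (-285)t = -465, so t = -4.
Intersection: (-13, -3, -8) + (-4)·(-2, 0, -3) = (-5, -3, 4).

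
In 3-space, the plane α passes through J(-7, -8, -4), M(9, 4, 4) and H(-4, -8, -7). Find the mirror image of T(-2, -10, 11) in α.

JM = (16, 12, 8), JH = (3, 0, -3); a normal to α is JM × JH = (-36, 72, -36).
Using J: α has equation -36x + 72y - 36z = -180.
λ = (n·T − d)/|n|² = (-1044 − (-180))/7776 = -1/9.
Reflection = T − 2λn = (-2, -10, 11) − (-2/9)·(-36, 72, -36) = (-10, 6, 3).

(-10, 6, 3)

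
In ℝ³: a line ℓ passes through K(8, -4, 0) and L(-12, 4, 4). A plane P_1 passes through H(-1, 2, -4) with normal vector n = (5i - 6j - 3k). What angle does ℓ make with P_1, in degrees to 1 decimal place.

A direction vector for ℓ is L − K = (-20, 8, 4).
P_1: n·r = n·H gives 5x - 6y - 3z = -5.
sin θ = |n·v| / (|n||v|) = |-160| / (√70 · √480) = 0.87287.
θ ≈ 60.8°.

60.8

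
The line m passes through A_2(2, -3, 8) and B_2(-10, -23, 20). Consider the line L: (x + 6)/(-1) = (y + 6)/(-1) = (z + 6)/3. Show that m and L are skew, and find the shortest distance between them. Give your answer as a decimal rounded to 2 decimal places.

7.81

A direction vector for m is B_2 − A_2 = (-12, -20, 12).
L has direction (-1, -1, 3) through (-6, -6, -6).
Common perpendicular direction n = (-12, -20, 12) × (-1, -1, 3) = (-48, 24, -8).
With w = (-6, -6, -6) − (2, -3, 8) = (-8, -3, -14), w · n = 424.
Since n ≠ 0 the lines are not parallel, and w · n = 424 ≠ 0 so they do not intersect; hence they are skew.
Distance = |w · n| / |n| = |424| / √2944 ≈ 7.81.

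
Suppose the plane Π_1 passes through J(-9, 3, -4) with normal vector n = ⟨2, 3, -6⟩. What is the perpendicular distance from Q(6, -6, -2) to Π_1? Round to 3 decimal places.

Π_1: n·r = n·J gives 2x + 3y - 6z = 15.
n·Q − d = (2)·(6) + (3)·(-6) + (-6)·(-2) − 15 = -9; |n| = √49.
Distance = |-9| / √49 = 9/√49 ≈ 1.286.

1.286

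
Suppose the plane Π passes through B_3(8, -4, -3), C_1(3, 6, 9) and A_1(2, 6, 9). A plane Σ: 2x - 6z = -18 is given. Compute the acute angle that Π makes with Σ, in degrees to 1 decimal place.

B_3C_1 = (-5, 10, 12), B_3A_1 = (-6, 10, 12); a normal to Π is B_3C_1 × B_3A_1 = (0, -12, 10).
Using B_3: Π has equation -12y + 10z = 18.
cos θ = |n₁·n₂| / (|n₁||n₂|) = |-60| / (√244 · √40).
θ = arccos(0.60733) ≈ 52.6°.

52.6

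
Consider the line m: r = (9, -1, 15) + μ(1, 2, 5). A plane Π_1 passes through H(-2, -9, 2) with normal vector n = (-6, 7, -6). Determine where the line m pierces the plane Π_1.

(5, -9, -5)

Π_1: n·r = n·H gives -6x + 7y - 6z = -63.
Substitute r = (9, -1, 15) + t(1, 2, 5) into the plane: -151 + (-22)t = -63, so t = -4.
Intersection: (9, -1, 15) + (-4)·(1, 2, 5) = (5, -9, -5).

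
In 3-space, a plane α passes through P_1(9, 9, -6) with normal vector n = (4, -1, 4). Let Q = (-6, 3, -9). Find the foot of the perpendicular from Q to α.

(2, 1, -1)

α: n·r = n·P_1 gives 4x - y + 4z = 3.
Foot = Q − λn with λ = (n·Q − d)/|n|² = (-63 − 3)/33 = -2.
Foot = (-6, 3, -9) − (-2)·(4, -1, 4) = (2, 1, -1).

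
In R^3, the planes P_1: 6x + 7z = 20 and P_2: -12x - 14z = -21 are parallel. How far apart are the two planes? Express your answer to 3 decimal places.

Rescale P_2 by 1/(-2): 6x + 7z = 21/2. Then distance = |20 − (21/2)| / √85 ≈ 1.030.

1.030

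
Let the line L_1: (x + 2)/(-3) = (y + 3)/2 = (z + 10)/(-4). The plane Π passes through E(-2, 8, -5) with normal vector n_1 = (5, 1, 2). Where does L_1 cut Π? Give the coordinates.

(1, -5, -6)

L_1 has direction (-3, 2, -4) through (-2, -3, -10).
Π: n_1·r = n_1·E gives 5x + y + 2z = -12.
Substitute r = (-2, -3, -10) + t(-3, 2, -4) into the plane: -33 + (-21)t = -12, so t = -1.
Intersection: (-2, -3, -10) + (-1)·(-3, 2, -4) = (1, -5, -6).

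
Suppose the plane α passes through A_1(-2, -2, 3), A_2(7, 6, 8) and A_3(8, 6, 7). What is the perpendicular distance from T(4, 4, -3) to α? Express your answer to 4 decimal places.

A_1A_2 = (9, 8, 5), A_1A_3 = (10, 8, 4); a normal to α is A_1A_2 × A_1A_3 = (-8, 14, -8).
Using A_1: α has equation -8x + 14y - 8z = -36.
n·T − d = (-8)·(4) + (14)·(4) + (-8)·(-3) − (-36) = 84; |n| = √324.
Distance = |84| / √324 = 84/√324 ≈ 4.6667.

4.6667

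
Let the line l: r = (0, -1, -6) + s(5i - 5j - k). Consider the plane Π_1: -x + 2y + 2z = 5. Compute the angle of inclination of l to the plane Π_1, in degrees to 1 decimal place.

52.5

sin θ = |n·v| / (|n||v|) = |-17| / (√9 · √51) = 0.79349.
θ ≈ 52.5°.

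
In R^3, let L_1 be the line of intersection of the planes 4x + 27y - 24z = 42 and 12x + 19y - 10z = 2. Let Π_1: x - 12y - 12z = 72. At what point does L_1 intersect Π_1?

(0, -2, -4)

Direction of L_1: (4, 27, -24) × (12, 19, -10) = (186, -248, -248).
A point on L_1: solving the two plane equations with x = -3 gives (-3, 2, 0).
Substitute r = (-3, 2, 0) + t(186, -248, -248) into the plane: -27 + 6138t = 72, so t = 1/62.
Intersection: (-3, 2, 0) + (1/62)·(186, -248, -248) = (0, -2, -4).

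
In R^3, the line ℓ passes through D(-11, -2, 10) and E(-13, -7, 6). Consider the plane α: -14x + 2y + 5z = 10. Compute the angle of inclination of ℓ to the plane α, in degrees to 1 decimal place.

1.1

A direction vector for ℓ is E − D = (-2, -5, -4).
sin θ = |n·v| / (|n||v|) = |-2| / (√225 · √45) = 0.01988.
θ ≈ 1.1°.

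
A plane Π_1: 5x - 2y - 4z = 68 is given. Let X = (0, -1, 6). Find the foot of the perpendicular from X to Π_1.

Foot = X − λn with λ = (n·X − d)/|n|² = (-22 − 68)/45 = -2.
Foot = (0, -1, 6) − (-2)·(5, -2, -4) = (10, -5, -2).

(10, -5, -2)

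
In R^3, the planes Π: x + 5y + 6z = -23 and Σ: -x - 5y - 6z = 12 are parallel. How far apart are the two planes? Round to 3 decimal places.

1.397

Rescale Σ by 1/(-1): x + 5y + 6z = -12. Then distance = |-23 − (-12)| / √62 ≈ 1.397.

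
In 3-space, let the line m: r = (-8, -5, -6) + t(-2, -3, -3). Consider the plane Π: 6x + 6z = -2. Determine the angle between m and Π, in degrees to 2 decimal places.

48.92

sin θ = |n·v| / (|n||v|) = |-30| / (√72 · √22) = 0.75378.
θ ≈ 48.92°.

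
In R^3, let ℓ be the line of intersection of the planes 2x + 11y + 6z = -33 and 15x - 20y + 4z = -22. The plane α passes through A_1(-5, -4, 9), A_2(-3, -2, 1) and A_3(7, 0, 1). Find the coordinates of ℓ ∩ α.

(-2, -1, -3)

Direction of ℓ: (2, 11, 6) × (15, -20, 4) = (164, 82, -205).
A point on ℓ: solving the two plane equations with x = -6 gives (-6, -3, 2).
A_1A_2 = (2, 2, -8), A_1A_3 = (12, 4, -8); a normal to α is A_1A_2 × A_1A_3 = (16, -80, -16).
Using A_1: α has equation 16x - 80y - 16z = 96.
Substitute r = (-6, -3, 2) + t(164, 82, -205) into the plane: 112 + (-656)t = 96, so t = 1/41.
Intersection: (-6, -3, 2) + (1/41)·(164, 82, -205) = (-2, -1, -3).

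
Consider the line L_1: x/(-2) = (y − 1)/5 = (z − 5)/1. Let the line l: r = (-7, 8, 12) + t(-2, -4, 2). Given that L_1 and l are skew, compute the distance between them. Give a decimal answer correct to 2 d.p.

L_1 has direction (-2, 5, 1) through (0, 1, 5).
Common perpendicular direction n = (-2, 5, 1) × (-2, -4, 2) = (14, 2, 18).
With w = (-7, 8, 12) − (0, 1, 5) = (-7, 7, 7), w · n = 42.
Distance = |w · n| / |n| = |42| / √524 ≈ 1.83.

1.83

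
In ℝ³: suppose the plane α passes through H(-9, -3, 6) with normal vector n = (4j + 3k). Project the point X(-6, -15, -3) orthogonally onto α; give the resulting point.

α: n·r = n·H gives 4y + 3z = 6.
Foot = X − λn with λ = (n·X − d)/|n|² = (-69 − 6)/25 = -3.
Foot = (-6, -15, -3) − (-3)·(0, 4, 3) = (-6, -3, 6).

(-6, -3, 6)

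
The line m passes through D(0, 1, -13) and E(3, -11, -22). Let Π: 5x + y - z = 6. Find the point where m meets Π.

A direction vector for m is E − D = (3, -12, -9).
Substitute r = (0, 1, -13) + t(3, -12, -9) into the plane: 14 + 12t = 6, so t = -2/3.
Intersection: (0, 1, -13) + (-2/3)·(3, -12, -9) = (-2, 9, -7).

(-2, 9, -7)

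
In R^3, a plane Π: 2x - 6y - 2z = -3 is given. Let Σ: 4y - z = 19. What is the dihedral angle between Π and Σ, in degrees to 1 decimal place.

cos θ = |n₁·n₂| / (|n₁||n₂|) = |-22| / (√44 · √17).
θ = arccos(0.80440) ≈ 36.4°.

36.4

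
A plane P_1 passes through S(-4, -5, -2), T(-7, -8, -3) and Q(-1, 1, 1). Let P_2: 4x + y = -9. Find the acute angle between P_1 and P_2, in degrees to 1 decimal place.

ST = (-3, -3, -1), SQ = (3, 6, 3); a normal to P_1 is ST × SQ = (-3, 6, -9).
Using S: P_1 has equation -3x + 6y - 9z = 0.
cos θ = |n₁·n₂| / (|n₁||n₂|) = |-6| / (√126 · √17).
θ = arccos(0.12964) ≈ 82.6°.

82.6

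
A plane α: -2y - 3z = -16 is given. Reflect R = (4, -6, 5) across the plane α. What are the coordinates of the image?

λ = (n·R − d)/|n|² = (-3 − (-16))/13 = 1.
Reflection = R − 2λn = (4, -6, 5) − 2·(0, -2, -3) = (4, -2, 11).

(4, -2, 11)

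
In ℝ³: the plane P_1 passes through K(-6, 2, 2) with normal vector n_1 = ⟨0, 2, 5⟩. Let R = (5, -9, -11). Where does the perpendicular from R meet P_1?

(5, -3, 4)

P_1: n_1·r = n_1·K gives 2y + 5z = 14.
Foot = R − λn with λ = (n·R − d)/|n|² = (-73 − 14)/29 = -3.
Foot = (5, -9, -11) − (-3)·(0, 2, 5) = (5, -3, 4).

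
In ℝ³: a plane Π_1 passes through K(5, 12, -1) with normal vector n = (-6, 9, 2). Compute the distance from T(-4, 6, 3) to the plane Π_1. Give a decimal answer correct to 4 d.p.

0.7273

Π_1: n·r = n·K gives -6x + 9y + 2z = 76.
n·T − d = (-6)·(-4) + (9)·(6) + (2)·(3) − 76 = 8; |n| = √121.
Distance = |8| / √121 = 8/√121 ≈ 0.7273.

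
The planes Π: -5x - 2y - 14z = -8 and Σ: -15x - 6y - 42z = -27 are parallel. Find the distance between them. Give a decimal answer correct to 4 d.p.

0.0667

Rescale Σ by 1/3: -5x - 2y - 14z = -9. Then distance = |-8 − (-9)| / √225 ≈ 0.0667.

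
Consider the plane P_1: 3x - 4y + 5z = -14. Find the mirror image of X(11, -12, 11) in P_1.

(-7, 12, -19)

λ = (n·X − d)/|n|² = (136 − (-14))/50 = 3.
Reflection = X − 2λn = (11, -12, 11) − 6·(3, -4, 5) = (-7, 12, -19).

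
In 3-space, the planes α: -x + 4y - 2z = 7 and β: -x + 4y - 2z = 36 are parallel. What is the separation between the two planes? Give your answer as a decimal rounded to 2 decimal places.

6.33

Same normal n = (-1, 4, -2) with |n| = √21; distance = |7 − 36| / |n| = 29/√21 ≈ 6.33.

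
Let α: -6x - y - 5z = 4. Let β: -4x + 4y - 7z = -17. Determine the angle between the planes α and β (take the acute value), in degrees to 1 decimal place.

39.1

cos θ = |n₁·n₂| / (|n₁||n₂|) = |55| / (√62 · √81).
θ = arccos(0.77611) ≈ 39.1°.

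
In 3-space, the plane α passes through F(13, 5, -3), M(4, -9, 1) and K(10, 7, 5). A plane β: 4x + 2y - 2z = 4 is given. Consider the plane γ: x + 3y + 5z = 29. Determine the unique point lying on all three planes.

FM = (-9, -14, 4), FK = (-3, 2, 8); a normal to α is FM × FK = (-120, 60, -60).
Using F: α has equation -120x + 60y - 60z = -1080.
Solving the 3×3 linear system -120x + 60y - 60z = -1080, 4x + 2y - 2z = 4, x + 3y + 5z = 29 (e.g. by elimination or Cramer's rule, determinant = -3840) gives (5, -2, 6).

(5, -2, 6)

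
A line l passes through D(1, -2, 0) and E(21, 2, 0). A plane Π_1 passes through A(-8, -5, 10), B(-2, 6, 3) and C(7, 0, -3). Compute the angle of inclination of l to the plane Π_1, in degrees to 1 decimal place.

A direction vector for l is E − D = (20, 4, 0).
AB = (6, 11, -7), AC = (15, 5, -13); a normal to Π_1 is AB × AC = (-108, -27, -135).
Using A: Π_1 has equation -108x - 27y - 135z = -351.
sin θ = |n·v| / (|n||v|) = |-2268| / (√30618 · √416) = 0.63549.
θ ≈ 39.5°.

39.5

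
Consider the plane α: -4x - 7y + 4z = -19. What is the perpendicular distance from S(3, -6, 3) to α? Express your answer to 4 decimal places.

6.7778

n·S − d = (-4)·(3) + (-7)·(-6) + (4)·(3) − (-19) = 61; |n| = √81.
Distance = |61| / √81 = 61/√81 ≈ 6.7778.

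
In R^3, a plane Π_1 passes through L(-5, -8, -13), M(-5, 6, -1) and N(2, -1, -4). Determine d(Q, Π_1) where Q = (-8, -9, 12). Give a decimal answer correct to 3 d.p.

19.597

LM = (0, 14, 12), LN = (7, 7, 9); a normal to Π_1 is LM × LN = (42, 84, -98).
Using L: Π_1 has equation 42x + 84y - 98z = 392.
n·Q − d = (42)·(-8) + (84)·(-9) + (-98)·(12) − 392 = -2660; |n| = √18424.
Distance = |-2660| / √18424 = 2660/√18424 ≈ 19.597.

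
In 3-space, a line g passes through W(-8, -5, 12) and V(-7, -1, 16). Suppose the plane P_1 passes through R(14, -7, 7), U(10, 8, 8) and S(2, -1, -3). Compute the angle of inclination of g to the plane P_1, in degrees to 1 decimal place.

A direction vector for g is V − W = (1, 4, 4).
RU = (-4, 15, 1), RS = (-12, 6, -10); a normal to P_1 is RU × RS = (-156, -52, 156).
Using R: P_1 has equation -156x - 52y + 156z = -728.
sin θ = |n·v| / (|n||v|) = |260| / (√51376 · √33) = 0.19968.
θ ≈ 11.5°.

11.5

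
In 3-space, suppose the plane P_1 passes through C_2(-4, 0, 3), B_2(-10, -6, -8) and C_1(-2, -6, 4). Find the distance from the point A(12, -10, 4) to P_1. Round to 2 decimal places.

10.73

C_2B_2 = (-6, -6, -11), C_2C_1 = (2, -6, 1); a normal to P_1 is C_2B_2 × C_2C_1 = (-72, -16, 48).
Using C_2: P_1 has equation -72x - 16y + 48z = 432.
n·A − d = (-72)·(12) + (-16)·(-10) + (48)·(4) − 432 = -944; |n| = √7744.
Distance = |-944| / √7744 = 944/√7744 ≈ 10.73.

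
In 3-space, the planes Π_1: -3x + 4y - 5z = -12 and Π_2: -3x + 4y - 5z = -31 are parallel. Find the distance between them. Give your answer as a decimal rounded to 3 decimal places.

Same normal n = (-3, 4, -5) with |n| = √50; distance = |-12 − (-31)| / |n| = 19/√50 ≈ 2.687.

2.687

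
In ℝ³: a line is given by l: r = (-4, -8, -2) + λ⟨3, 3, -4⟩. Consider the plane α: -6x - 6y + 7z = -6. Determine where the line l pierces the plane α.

(-1, -5, -6)

Substitute r = (-4, -8, -2) + t(3, 3, -4) into the plane: 58 + (-64)t = -6, so t = 1.
Intersection: (-4, -8, -2) + 1·(3, 3, -4) = (-1, -5, -6).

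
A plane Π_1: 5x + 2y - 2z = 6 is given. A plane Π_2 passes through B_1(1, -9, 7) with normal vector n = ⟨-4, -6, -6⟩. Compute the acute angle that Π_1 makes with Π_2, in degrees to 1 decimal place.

68.2

Π_2: n·r = n·B_1 gives -4x - 6y - 6z = 8.
cos θ = |n₁·n₂| / (|n₁||n₂|) = |-20| / (√33 · √88).
θ = arccos(0.37113) ≈ 68.2°.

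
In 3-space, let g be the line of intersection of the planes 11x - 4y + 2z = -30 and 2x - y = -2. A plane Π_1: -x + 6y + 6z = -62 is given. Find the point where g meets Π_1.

Direction of g: (11, -4, 2) × (2, -1, 0) = (2, 4, -3).
A point on g: solving the two plane equations with x = -10 gives (-10, -18, 4).
Substitute r = (-10, -18, 4) + t(2, 4, -3) into the plane: -74 + 4t = -62, so t = 3.
Intersection: (-10, -18, 4) + 3·(2, 4, -3) = (-4, -6, -5).

(-4, -6, -5)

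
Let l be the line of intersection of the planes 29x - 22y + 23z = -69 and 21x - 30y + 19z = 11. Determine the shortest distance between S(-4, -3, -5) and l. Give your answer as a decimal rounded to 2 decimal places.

Direction of l: (29, -22, 23) × (21, -30, 19) = (272, -68, -408).
A point on l: solving the two plane equations with x = -3 gives (-3, -5, -4).
Taking (-3, -5, -4) on l with direction v = (272, -68, -408): w = S − (-3, -5, -4) = (-1, 2, -1), and w × v = (-884, -680, -476).
Distance = |w × v| / |v| = √1470432 / √245072 ≈ 2.45.

2.45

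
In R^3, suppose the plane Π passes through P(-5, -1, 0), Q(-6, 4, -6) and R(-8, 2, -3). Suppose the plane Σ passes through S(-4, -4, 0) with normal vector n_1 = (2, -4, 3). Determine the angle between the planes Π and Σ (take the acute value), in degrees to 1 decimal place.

PQ = (-1, 5, -6), PR = (-3, 3, -3); a normal to Π is PQ × PR = (3, 15, 12).
Using P: Π has equation 3x + 15y + 12z = -30.
Σ: n_1·r = n_1·S gives 2x - 4y + 3z = 8.
cos θ = |n₁·n₂| / (|n₁||n₂|) = |-18| / (√378 · √29).
θ = arccos(0.17192) ≈ 80.1°.

80.1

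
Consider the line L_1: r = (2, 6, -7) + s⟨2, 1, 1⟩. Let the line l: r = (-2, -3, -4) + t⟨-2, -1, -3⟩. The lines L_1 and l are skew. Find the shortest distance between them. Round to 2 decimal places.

Common perpendicular direction n = (2, 1, 1) × (-2, -1, -3) = (-2, 4, 0).
With w = (-2, -3, -4) − (2, 6, -7) = (-4, -9, 3), w · n = -28.
Distance = |w · n| / |n| = |-28| / √20 ≈ 6.26.

6.26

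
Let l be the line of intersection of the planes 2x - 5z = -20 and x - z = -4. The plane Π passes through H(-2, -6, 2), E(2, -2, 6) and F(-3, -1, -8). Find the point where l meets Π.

(0, -4, 4)

Direction of l: (2, 0, -5) × (1, 0, -1) = (0, -3, 0).
A point on l: solving the two plane equations with y = -6 gives (0, -6, 4).
HE = (4, 4, 4), HF = (-1, 5, -10); a normal to Π is HE × HF = (-60, 36, 24).
Using H: Π has equation -60x + 36y + 24z = -48.
Substitute r = (0, -6, 4) + t(0, -3, 0) into the plane: -120 + (-108)t = -48, so t = -2/3.
Intersection: (0, -6, 4) + (-2/3)·(0, -3, 0) = (0, -4, 4).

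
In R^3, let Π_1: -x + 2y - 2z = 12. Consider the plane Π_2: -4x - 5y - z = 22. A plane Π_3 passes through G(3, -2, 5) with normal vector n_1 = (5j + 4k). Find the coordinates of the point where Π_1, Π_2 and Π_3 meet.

(-8, 2, 0)

Π_3: n_1·r = n_1·G gives 5y + 4z = 10.
Solving the 3×3 linear system -x + 2y - 2z = 12, -4x - 5y - z = 22, 5y + 4z = 10 (e.g. by elimination or Cramer's rule, determinant = 87) gives (-8, 2, 0).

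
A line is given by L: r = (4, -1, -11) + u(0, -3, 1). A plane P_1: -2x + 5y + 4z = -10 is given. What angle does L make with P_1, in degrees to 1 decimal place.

sin θ = |n·v| / (|n||v|) = |-11| / (√45 · √10) = 0.51854.
θ ≈ 31.2°.

31.2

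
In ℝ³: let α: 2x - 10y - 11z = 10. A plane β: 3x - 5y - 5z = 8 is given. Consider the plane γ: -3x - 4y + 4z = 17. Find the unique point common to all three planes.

Solving the 3×3 linear system 2x - 10y - 11z = 10, 3x - 5y - 5z = 8, -3x - 4y + 4z = 17 (e.g. by elimination or Cramer's rule, determinant = 187) gives (1, -3, 2).

(1, -3, 2)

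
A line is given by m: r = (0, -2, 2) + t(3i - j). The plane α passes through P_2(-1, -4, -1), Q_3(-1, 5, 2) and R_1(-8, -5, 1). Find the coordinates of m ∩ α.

P_2Q_3 = (0, 9, 3), P_2R_1 = (-7, -1, 2); a normal to α is P_2Q_3 × P_2R_1 = (21, -21, 63).
Using P_2: α has equation 21x - 21y + 63z = 0.
Substitute r = (0, -2, 2) + t(3, -1, 0) into the plane: 168 + 84t = 0, so t = -2.
Intersection: (0, -2, 2) + (-2)·(3, -1, 0) = (-6, 0, 2).

(-6, 0, 2)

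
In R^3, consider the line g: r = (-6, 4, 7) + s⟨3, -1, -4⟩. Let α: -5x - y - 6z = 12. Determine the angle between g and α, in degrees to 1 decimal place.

14.4

sin θ = |n·v| / (|n||v|) = |10| / (√62 · √26) = 0.24907.
θ ≈ 14.4°.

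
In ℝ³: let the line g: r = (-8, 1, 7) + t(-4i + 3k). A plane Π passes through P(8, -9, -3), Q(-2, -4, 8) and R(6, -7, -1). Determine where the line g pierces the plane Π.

PQ = (-10, 5, 11), PR = (-2, 2, 2); a normal to Π is PQ × PR = (-12, -2, -10).
Using P: Π has equation -12x - 2y - 10z = -48.
Substitute r = (-8, 1, 7) + t(-4, 0, 3) into the plane: 24 + 18t = -48, so t = -4.
Intersection: (-8, 1, 7) + (-4)·(-4, 0, 3) = (8, 1, -5).

(8, 1, -5)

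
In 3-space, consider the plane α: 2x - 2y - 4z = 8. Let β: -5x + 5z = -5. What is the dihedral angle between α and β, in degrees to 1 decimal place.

30.0

cos θ = |n₁·n₂| / (|n₁||n₂|) = |-30| / (√24 · √50).
θ = arccos(0.86603) ≈ 30.0°.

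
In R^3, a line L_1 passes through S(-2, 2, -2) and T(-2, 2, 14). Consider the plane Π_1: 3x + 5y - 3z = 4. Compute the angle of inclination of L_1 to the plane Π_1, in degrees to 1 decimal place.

27.2

A direction vector for L_1 is T − S = (0, 0, 16).
sin θ = |n·v| / (|n||v|) = |-48| / (√43 · √256) = 0.45750.
θ ≈ 27.2°.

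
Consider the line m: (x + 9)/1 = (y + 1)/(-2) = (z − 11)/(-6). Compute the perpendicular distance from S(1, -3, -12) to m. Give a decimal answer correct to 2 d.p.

8.34

m has direction (1, -2, -6) through (-9, -1, 11).
Taking (-9, -1, 11) on m with direction v = (1, -2, -6): w = S − (-9, -1, 11) = (10, -2, -23), and w × v = (-34, 37, -18).
Distance = |w × v| / |v| = √2849 / √41 ≈ 8.34.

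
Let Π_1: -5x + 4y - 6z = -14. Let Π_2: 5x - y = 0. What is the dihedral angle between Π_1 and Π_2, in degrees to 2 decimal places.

49.60

cos θ = |n₁·n₂| / (|n₁||n₂|) = |-29| / (√77 · √26).
θ = arccos(0.64814) ≈ 49.60°.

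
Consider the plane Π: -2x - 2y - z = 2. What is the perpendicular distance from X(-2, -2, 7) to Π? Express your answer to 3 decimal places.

0.333

n·X − d = (-2)·(-2) + (-2)·(-2) + (-1)·(7) − 2 = -1; |n| = √9.
Distance = |-1| / √9 = 1/√9 ≈ 0.333.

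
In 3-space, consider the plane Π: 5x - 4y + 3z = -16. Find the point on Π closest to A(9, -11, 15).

Foot = A − λn with λ = (n·A − d)/|n|² = (134 − (-16))/50 = 3.
Foot = (9, -11, 15) − 3·(5, -4, 3) = (-6, 1, 6).

(-6, 1, 6)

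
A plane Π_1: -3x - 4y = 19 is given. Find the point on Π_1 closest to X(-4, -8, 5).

Foot = X − λn with λ = (n·X − d)/|n|² = (44 − 19)/25 = 1.
Foot = (-4, -8, 5) − 1·(-3, -4, 0) = (-1, -4, 5).

(-1, -4, 5)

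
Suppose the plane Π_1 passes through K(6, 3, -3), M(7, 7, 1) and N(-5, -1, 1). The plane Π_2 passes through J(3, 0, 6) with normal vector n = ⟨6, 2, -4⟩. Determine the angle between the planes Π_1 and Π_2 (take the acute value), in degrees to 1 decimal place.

KM = (1, 4, 4), KN = (-11, -4, 4); a normal to Π_1 is KM × KN = (32, -48, 40).
Using K: Π_1 has equation 32x - 48y + 40z = -72.
Π_2: n·r = n·J gives 6x + 2y - 4z = -6.
cos θ = |n₁·n₂| / (|n₁||n₂|) = |-64| / (√4928 · √56).
θ = arccos(0.12183) ≈ 83.0°.

83.0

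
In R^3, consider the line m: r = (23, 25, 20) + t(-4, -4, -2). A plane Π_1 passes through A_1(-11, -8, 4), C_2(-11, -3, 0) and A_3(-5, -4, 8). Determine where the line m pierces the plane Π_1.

(7, 9, 12)

A_1C_2 = (0, 5, -4), A_1A_3 = (6, 4, 4); a normal to Π_1 is A_1C_2 × A_1A_3 = (36, -24, -30).
Using A_1: Π_1 has equation 36x - 24y - 30z = -324.
Substitute r = (23, 25, 20) + t(-4, -4, -2) into the plane: -372 + 12t = -324, so t = 4.
Intersection: (23, 25, 20) + 4·(-4, -4, -2) = (7, 9, 12).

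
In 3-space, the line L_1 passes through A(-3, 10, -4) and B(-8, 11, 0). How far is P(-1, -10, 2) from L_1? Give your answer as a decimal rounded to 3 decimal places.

20.956

A direction vector for L_1 is B − A = (-5, 1, 4).
Taking (-3, 10, -4) on L_1 with direction v = (-5, 1, 4): w = P − (-3, 10, -4) = (2, -20, 6), and w × v = (-86, -38, -98).
Distance = |w × v| / |v| = √18444 / √42 ≈ 20.956.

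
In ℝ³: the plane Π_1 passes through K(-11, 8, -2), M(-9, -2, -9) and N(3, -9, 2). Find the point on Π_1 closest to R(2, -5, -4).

KM = (2, -10, -7), KN = (14, -17, 4); a normal to Π_1 is KM × KN = (-159, -106, 106).
Using K: Π_1 has equation -159x - 106y + 106z = 689.
Foot = R − λn with λ = (n·R − d)/|n|² = (-212 − 689)/47753 = -1/53.
Foot = (2, -5, -4) − (-1/53)·(-159, -106, 106) = (-1, -7, -2).

(-1, -7, -2)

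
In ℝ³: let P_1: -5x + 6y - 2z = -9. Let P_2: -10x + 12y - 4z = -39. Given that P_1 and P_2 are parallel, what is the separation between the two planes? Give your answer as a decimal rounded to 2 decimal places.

Rescale P_2 by 1/2: -5x + 6y - 2z = -39/2. Then distance = |-9 − (-39/2)| / √65 ≈ 1.30.

1.30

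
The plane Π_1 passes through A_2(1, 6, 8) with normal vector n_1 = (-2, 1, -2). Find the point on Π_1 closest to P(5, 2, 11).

Π_1: n_1·r = n_1·A_2 gives -2x + y - 2z = -12.
Foot = P − λn with λ = (n·P − d)/|n|² = (-30 − (-12))/9 = -2.
Foot = (5, 2, 11) − (-2)·(-2, 1, -2) = (1, 4, 7).

(1, 4, 7)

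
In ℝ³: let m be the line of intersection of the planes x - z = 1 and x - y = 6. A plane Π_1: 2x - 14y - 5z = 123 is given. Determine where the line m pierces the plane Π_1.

(-2, -8, -3)

Direction of m: (1, 0, -1) × (1, -1, 0) = (-1, -1, -1).
A point on m: solving the two plane equations with x = -14 gives (-14, -20, -15).
Substitute r = (-14, -20, -15) + t(-1, -1, -1) into the plane: 327 + 17t = 123, so t = -12.
Intersection: (-14, -20, -15) + (-12)·(-1, -1, -1) = (-2, -8, -3).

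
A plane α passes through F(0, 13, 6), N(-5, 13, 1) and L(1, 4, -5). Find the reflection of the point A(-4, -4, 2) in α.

(8, 12, -10)

FN = (-5, 0, -5), FL = (1, -9, -11); a normal to α is FN × FL = (-45, -60, 45).
Using F: α has equation -45x - 60y + 45z = -510.
λ = (n·A − d)/|n|² = (510 − (-510))/7650 = 2/15.
Reflection = A − 2λn = (-4, -4, 2) − (4/15)·(-45, -60, 45) = (8, 12, -10).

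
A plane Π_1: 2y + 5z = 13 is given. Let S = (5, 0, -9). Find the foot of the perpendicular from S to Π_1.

(5, 4, 1)

Foot = S − λn with λ = (n·S − d)/|n|² = (-45 − 13)/29 = -2.
Foot = (5, 0, -9) − (-2)·(0, 2, 5) = (5, 4, 1).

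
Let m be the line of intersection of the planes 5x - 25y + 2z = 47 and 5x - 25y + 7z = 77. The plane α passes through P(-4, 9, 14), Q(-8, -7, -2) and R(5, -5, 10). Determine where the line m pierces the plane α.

Direction of m: (5, -25, 2) × (5, -25, 7) = (-125, -25, 0).
A point on m: solving the two plane equations with x = -13 gives (-13, -4, 6).
PQ = (-4, -16, -16), PR = (9, -14, -4); a normal to α is PQ × PR = (-160, -160, 200).
Using P: α has equation -160x - 160y + 200z = 2000.
Substitute r = (-13, -4, 6) + t(-125, -25, 0) into the plane: 3920 + 24000t = 2000, so t = -2/25.
Intersection: (-13, -4, 6) + (-2/25)·(-125, -25, 0) = (-3, -2, 6).

(-3, -2, 6)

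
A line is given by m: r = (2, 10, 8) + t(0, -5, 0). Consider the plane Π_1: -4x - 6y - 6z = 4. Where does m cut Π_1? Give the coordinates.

(2, -10, 8)

Substitute r = (2, 10, 8) + t(0, -5, 0) into the plane: -116 + 30t = 4, so t = 4.
Intersection: (2, 10, 8) + 4·(0, -5, 0) = (2, -10, 8).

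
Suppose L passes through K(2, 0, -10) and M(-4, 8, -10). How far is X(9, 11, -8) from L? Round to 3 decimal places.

12.363

A direction vector for L is M − K = (-6, 8, 0).
Taking (2, 0, -10) on L with direction v = (-6, 8, 0): w = X − (2, 0, -10) = (7, 11, 2), and w × v = (-16, -12, 122).
Distance = |w × v| / |v| = √15284 / √100 ≈ 12.363.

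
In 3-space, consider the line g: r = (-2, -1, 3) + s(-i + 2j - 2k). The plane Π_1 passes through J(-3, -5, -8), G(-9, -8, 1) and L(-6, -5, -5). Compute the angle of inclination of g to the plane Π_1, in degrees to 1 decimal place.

JG = (-6, -3, 9), JL = (-3, 0, 3); a normal to Π_1 is JG × JL = (-9, -9, -9).
Using J: Π_1 has equation -9x - 9y - 9z = 144.
sin θ = |n·v| / (|n||v|) = |9| / (√243 · √9) = 0.19245.
θ ≈ 11.1°.

11.1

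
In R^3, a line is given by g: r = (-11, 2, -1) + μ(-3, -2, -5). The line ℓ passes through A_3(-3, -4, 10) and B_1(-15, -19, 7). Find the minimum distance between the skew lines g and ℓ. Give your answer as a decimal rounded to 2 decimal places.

7.10

A direction vector for ℓ is B_1 − A_3 = (-12, -15, -3).
Common perpendicular direction n = (-3, -2, -5) × (-12, -15, -3) = (-69, 51, 21).
With w = (-3, -4, 10) − (-11, 2, -1) = (8, -6, 11), w · n = -627.
Distance = |w · n| / |n| = |-627| / √7803 ≈ 7.10.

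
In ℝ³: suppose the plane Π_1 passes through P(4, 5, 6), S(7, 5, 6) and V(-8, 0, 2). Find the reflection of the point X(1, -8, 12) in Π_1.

PS = (3, 0, 0), PV = (-12, -5, -4); a normal to Π_1 is PS × PV = (0, 12, -15).
Using P: Π_1 has equation 12y - 15z = -30.
λ = (n·X − d)/|n|² = (-276 − (-30))/369 = -2/3.
Reflection = X − 2λn = (1, -8, 12) − (-4/3)·(0, 12, -15) = (1, 8, -8).

(1, 8, -8)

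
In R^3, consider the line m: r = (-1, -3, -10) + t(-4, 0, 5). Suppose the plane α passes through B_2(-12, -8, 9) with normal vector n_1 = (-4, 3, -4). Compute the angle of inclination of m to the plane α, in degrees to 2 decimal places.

5.60

α: n_1·r = n_1·B_2 gives -4x + 3y - 4z = -12.
sin θ = |n·v| / (|n||v|) = |-4| / (√41 · √41) = 0.09756.
θ ≈ 5.60°.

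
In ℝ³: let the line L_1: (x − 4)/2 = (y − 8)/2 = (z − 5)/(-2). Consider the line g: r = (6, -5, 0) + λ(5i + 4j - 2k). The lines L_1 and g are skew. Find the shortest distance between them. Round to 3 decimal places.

L_1 has direction (2, 2, -2) through (4, 8, 5).
Common perpendicular direction n = (2, 2, -2) × (5, 4, -2) = (4, -6, -2).
With w = (6, -5, 0) − (4, 8, 5) = (2, -13, -5), w · n = 96.
Distance = |w · n| / |n| = |96| / √56 ≈ 12.829.

12.829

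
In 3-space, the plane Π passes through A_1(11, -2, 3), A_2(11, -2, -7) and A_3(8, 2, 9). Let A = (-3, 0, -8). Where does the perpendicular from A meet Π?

(5, 6, -8)

A_1A_2 = (0, 0, -10), A_1A_3 = (-3, 4, 6); a normal to Π is A_1A_2 × A_1A_3 = (40, 30, 0).
Using A_1: Π has equation 40x + 30y = 380.
Foot = A − λn with λ = (n·A − d)/|n|² = (-120 − 380)/2500 = -1/5.
Foot = (-3, 0, -8) − (-1/5)·(40, 30, 0) = (5, 6, -8).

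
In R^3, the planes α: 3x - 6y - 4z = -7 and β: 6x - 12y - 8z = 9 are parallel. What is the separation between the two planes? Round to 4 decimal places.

1.4724

Rescale β by 1/2: 3x - 6y - 4z = 9/2. Then distance = |-7 − (9/2)| / √61 ≈ 1.4724.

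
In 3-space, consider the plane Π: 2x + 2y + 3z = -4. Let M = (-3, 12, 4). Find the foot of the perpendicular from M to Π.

Foot = M − λn with λ = (n·M − d)/|n|² = (30 − (-4))/17 = 2.
Foot = (-3, 12, 4) − 2·(2, 2, 3) = (-7, 8, -2).

(-7, 8, -2)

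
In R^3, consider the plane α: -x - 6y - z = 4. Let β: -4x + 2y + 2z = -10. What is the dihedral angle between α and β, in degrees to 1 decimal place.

cos θ = |n₁·n₂| / (|n₁||n₂|) = |-10| / (√38 · √24).
θ = arccos(0.33113) ≈ 70.7°.

70.7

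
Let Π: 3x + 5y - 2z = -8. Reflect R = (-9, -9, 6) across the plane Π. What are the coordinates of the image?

(3, 11, -2)

λ = (n·R − d)/|n|² = (-84 − (-8))/38 = -2.
Reflection = R − 2λn = (-9, -9, 6) − (-4)·(3, 5, -2) = (3, 11, -2).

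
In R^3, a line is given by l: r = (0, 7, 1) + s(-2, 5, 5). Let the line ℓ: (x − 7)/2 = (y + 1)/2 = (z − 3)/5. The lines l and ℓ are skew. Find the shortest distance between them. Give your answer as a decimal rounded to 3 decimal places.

ℓ has direction (2, 2, 5) through (7, -1, 3).
Common perpendicular direction n = (-2, 5, 5) × (2, 2, 5) = (15, 20, -14).
With w = (7, -1, 3) − (0, 7, 1) = (7, -8, 2), w · n = -83.
Distance = |w · n| / |n| = |-83| / √821 ≈ 2.897.

2.897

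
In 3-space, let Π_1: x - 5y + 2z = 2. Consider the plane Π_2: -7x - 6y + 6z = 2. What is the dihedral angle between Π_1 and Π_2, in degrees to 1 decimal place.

54.5

cos θ = |n₁·n₂| / (|n₁||n₂|) = |35| / (√30 · √121).
θ = arccos(0.58092) ≈ 54.5°.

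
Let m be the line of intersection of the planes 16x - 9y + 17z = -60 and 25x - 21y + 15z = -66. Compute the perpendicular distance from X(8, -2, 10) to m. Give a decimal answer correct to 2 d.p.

15.54

Direction of m: (16, -9, 17) × (25, -21, 15) = (222, 185, -111).
A point on m: solving the two plane equations with x = 0 gives (0, 1, -3).
Taking (0, 1, -3) on m with direction v = (222, 185, -111): w = X − (0, 1, -3) = (8, -3, 13), and w × v = (-2072, 3774, 2146).
Distance = |w × v| / |v| = √23141576 / √95830 ≈ 15.54.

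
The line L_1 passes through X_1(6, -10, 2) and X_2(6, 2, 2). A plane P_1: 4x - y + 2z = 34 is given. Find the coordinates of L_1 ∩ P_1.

A direction vector for L_1 is X_2 − X_1 = (0, 12, 0).
Substitute r = (6, -10, 2) + t(0, 12, 0) into the plane: 38 + (-12)t = 34, so t = 1/3.
Intersection: (6, -10, 2) + (1/3)·(0, 12, 0) = (6, -6, 2).

(6, -6, 2)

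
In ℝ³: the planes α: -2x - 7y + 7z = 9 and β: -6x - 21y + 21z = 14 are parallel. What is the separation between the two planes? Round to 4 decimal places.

0.4291

Rescale β by 1/3: -2x - 7y + 7z = 14/3. Then distance = |9 − (14/3)| / √102 ≈ 0.4291.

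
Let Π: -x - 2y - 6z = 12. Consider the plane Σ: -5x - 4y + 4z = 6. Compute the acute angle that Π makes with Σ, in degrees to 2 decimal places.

cos θ = |n₁·n₂| / (|n₁||n₂|) = |-11| / (√41 · √57).
θ = arccos(0.22754) ≈ 76.85°.

76.85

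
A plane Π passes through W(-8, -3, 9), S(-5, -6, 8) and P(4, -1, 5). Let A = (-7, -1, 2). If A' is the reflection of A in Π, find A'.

(-3, -1, 14)

WS = (3, -3, -1), WP = (12, 2, -4); a normal to Π is WS × WP = (14, 0, 42).
Using W: Π has equation 14x + 42z = 266.
λ = (n·A − d)/|n|² = (-14 − 266)/1960 = -1/7.
Reflection = A − 2λn = (-7, -1, 2) − (-2/7)·(14, 0, 42) = (-3, -1, 14).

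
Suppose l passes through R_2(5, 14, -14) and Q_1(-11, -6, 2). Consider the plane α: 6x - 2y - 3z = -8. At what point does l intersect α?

(-3, 4, -6)

A direction vector for l is Q_1 − R_2 = (-16, -20, 16).
Substitute r = (5, 14, -14) + t(-16, -20, 16) into the plane: 44 + (-104)t = -8, so t = 1/2.
Intersection: (5, 14, -14) + (1/2)·(-16, -20, 16) = (-3, 4, -6).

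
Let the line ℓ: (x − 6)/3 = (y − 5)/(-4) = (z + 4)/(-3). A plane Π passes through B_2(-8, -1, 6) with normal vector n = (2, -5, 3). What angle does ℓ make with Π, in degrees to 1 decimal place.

28.2

ℓ has direction (3, -4, -3) through (6, 5, -4).
Π: n·r = n·B_2 gives 2x - 5y + 3z = 7.
sin θ = |n·v| / (|n||v|) = |17| / (√38 · √34) = 0.47295.
θ ≈ 28.2°.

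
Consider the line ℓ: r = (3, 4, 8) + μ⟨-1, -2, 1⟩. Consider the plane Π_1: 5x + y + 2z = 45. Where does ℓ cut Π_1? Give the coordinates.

Substitute r = (3, 4, 8) + t(-1, -2, 1) into the plane: 35 + (-5)t = 45, so t = -2.
Intersection: (3, 4, 8) + (-2)·(-1, -2, 1) = (5, 8, 6).

(5, 8, 6)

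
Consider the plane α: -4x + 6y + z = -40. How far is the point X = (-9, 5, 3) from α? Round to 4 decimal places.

n·X − d = (-4)·(-9) + (6)·(5) + (1)·(3) − (-40) = 109; |n| = √53.
Distance = |109| / √53 = 109/√53 ≈ 14.9723.

14.9723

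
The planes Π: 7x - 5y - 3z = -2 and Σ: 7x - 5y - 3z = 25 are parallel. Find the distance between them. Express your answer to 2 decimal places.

2.96

Same normal n = (7, -5, -3) with |n| = √83; distance = |-2 − 25| / |n| = 27/√83 ≈ 2.96.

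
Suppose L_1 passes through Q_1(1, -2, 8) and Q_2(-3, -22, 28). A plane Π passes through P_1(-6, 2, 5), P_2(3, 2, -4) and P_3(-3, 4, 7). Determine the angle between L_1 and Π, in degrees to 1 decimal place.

A direction vector for L_1 is Q_2 − Q_1 = (-4, -20, 20).
P_1P_2 = (9, 0, -9), P_1P_3 = (3, 2, 2); a normal to Π is P_1P_2 × P_1P_3 = (18, -45, 18).
Using P_1: Π has equation 18x - 45y + 18z = -108.
sin θ = |n·v| / (|n||v|) = |1188| / (√2673 · √816) = 0.80440.
θ ≈ 53.6°.

53.6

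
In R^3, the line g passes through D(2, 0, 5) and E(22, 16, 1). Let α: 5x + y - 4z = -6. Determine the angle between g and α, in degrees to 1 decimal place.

A direction vector for g is E − D = (20, 16, -4).
sin θ = |n·v| / (|n||v|) = |132| / (√42 · √672) = 0.78571.
θ ≈ 51.8°.

51.8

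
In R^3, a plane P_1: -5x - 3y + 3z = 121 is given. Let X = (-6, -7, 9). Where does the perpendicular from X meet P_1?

(-11, -10, 12)

Foot = X − λn with λ = (n·X − d)/|n|² = (78 − 121)/43 = -1.
Foot = (-6, -7, 9) − (-1)·(-5, -3, 3) = (-11, -10, 12).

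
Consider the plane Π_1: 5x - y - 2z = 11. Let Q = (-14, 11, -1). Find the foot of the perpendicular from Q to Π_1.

Foot = Q − λn with λ = (n·Q − d)/|n|² = (-79 − 11)/30 = -3.
Foot = (-14, 11, -1) − (-3)·(5, -1, -2) = (1, 8, -7).

(1, 8, -7)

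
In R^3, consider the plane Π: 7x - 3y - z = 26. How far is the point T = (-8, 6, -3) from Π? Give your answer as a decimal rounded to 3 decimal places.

12.628

n·T − d = (7)·(-8) + (-3)·(6) + (-1)·(-3) − 26 = -97; |n| = √59.
Distance = |-97| / √59 = 97/√59 ≈ 12.628.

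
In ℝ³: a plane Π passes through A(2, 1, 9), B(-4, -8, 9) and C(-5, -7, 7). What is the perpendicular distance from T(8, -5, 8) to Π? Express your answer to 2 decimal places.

7.41

AB = (-6, -9, 0), AC = (-7, -8, -2); a normal to Π is AB × AC = (18, -12, -15).
Using A: Π has equation 18x - 12y - 15z = -111.
n·T − d = (18)·(8) + (-12)·(-5) + (-15)·(8) − (-111) = 195; |n| = √693.
Distance = |195| / √693 = 195/√693 ≈ 7.41.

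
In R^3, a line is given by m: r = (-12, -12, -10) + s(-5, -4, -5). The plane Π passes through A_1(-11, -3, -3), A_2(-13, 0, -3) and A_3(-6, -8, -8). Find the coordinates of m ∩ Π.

(-7, -8, -5)

A_1A_2 = (-2, 3, 0), A_1A_3 = (5, -5, -5); a normal to Π is A_1A_2 × A_1A_3 = (-15, -10, -5).
Using A_1: Π has equation -15x - 10y - 5z = 210.
Substitute r = (-12, -12, -10) + t(-5, -4, -5) into the plane: 350 + 140t = 210, so t = -1.
Intersection: (-12, -12, -10) + (-1)·(-5, -4, -5) = (-7, -8, -5).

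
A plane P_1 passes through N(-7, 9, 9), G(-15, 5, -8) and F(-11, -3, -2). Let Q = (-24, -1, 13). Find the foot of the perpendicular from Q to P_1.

(-8, 1, 5)

NG = (-8, -4, -17), NF = (-4, -12, -11); a normal to P_1 is NG × NF = (-160, -20, 80).
Using N: P_1 has equation -160x - 20y + 80z = 1660.
Foot = Q − λn with λ = (n·Q − d)/|n|² = (4900 − 1660)/32400 = 1/10.
Foot = (-24, -1, 13) − (1/10)·(-160, -20, 80) = (-8, 1, 5).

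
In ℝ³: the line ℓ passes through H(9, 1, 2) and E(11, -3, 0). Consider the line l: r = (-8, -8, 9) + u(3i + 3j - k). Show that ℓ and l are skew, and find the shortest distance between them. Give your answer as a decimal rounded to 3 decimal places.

0.381

A direction vector for ℓ is E − H = (2, -4, -2).
Common perpendicular direction n = (2, -4, -2) × (3, 3, -1) = (10, -4, 18).
With w = (-8, -8, 9) − (9, 1, 2) = (-17, -9, 7), w · n = -8.
Since n ≠ 0 the lines are not parallel, and w · n = -8 ≠ 0 so they do not intersect; hence they are skew.
Distance = |w · n| / |n| = |-8| / √440 ≈ 0.381.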